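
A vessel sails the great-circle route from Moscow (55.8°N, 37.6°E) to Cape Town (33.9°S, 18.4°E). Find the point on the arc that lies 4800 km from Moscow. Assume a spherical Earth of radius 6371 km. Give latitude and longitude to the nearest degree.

Write both endpoints as unit vectors p₁, p₂ with components (cos φ cos λ, cos φ sin λ, sin φ).
The central angle between the endpoints is δ = arccos(p₁·p₂) ≈ 1.592 rad (91.2°). The total great-circle distance is δ·R ≈ 1.592 × 6371 ≈ 10140 km, so the target fraction is f = 4800/10140 ≈ 0.473.
Interpolate at f ≈ 0.473 with slerp weights a = sin((1−f)δ)/sin δ ≈ 0.744, b = sin(fδ)/sin δ ≈ 0.684.
p = a·p₁ + b·p₂ ≈ (0.870, 0.434, 0.233); φ = arcsin(p_z) ≈ 13.49°, λ = atan2(p_y, p_x) ≈ 26.53°.

≈ 13°N, 27°E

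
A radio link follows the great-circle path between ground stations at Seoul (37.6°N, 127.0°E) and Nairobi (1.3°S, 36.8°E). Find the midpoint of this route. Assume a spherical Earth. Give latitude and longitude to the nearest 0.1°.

≈ 24.8°N, 75.3°E

The haversine formula gives a central angle δ ≈ 1.587 rad (91.0°) between the endpoints.
Interpolate at f = 1/2 with slerp weights a = sin((1−f)δ)/sin δ ≈ 0.713, b = sin(fδ)/sin δ ≈ 0.713.
p = a·p₁ + b·p₂ ≈ (0.231, 0.878, 0.419); φ = arcsin(p_z) ≈ 24.76°, λ = atan2(p_y, p_x) ≈ 75.27°.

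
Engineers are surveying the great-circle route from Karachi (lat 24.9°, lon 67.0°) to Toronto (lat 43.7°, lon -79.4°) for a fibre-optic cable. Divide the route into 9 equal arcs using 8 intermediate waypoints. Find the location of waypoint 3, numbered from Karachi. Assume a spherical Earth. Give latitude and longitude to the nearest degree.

The haversine formula gives a central angle δ ≈ 1.829 rad (104.8°) between the endpoints.
Interpolate at f = 3/9 with slerp weights a = sin((1−f)δ)/sin δ ≈ 0.971, b = sin(fδ)/sin δ ≈ 0.592.
p = a·p₁ + b·p₂ ≈ (0.423, 0.390, 0.818); φ = arcsin(p_z) ≈ 54.88°, λ = atan2(p_y, p_x) ≈ 42.68°.

≈ lat 55°, lon 43°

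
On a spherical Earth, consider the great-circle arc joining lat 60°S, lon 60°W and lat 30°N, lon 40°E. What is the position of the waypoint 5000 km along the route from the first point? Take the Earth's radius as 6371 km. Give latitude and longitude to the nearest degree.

Convert each endpoint to a unit vector on the sphere (x = cos φ cos λ, y = cos φ sin λ, z = sin φ).
The central angle between the endpoints is δ = arccos(p₁·p₂) ≈ 2.104 rad (120.5°). The total great-circle distance is δ·R ≈ 2.104 × 6371 ≈ 13404 km, so the target fraction is f = 5000/13404 ≈ 0.373.
Interpolate at f ≈ 0.373 with slerp weights a = sin((1−f)δ)/sin δ ≈ 1.125, b = sin(fδ)/sin δ ≈ 0.821.
p = a·p₁ + b·p₂ ≈ (0.825, -0.030, -0.564); φ = arcsin(p_z) ≈ -34.31°, λ = atan2(p_y, p_x) ≈ -2.09°.

≈ lat 34°S, lon 2°W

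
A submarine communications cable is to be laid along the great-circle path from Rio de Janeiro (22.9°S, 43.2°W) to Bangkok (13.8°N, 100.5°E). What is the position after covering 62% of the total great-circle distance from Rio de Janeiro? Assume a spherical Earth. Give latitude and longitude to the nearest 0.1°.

From cos δ = sin φ₁ sin φ₂ + cos φ₁ cos φ₂ cos Δλ, the central angle is δ ≈ 2.521 rad (144.5°).
Interpolate at f = 0.62 with slerp weights a = sin((1−f)δ)/sin δ ≈ 1.408, b = sin(fδ)/sin δ ≈ 1.721.
p = a·p₁ + b·p₂ ≈ (0.641, 0.755, -0.137); φ = arcsin(p_z) ≈ -7.90°, λ = atan2(p_y, p_x) ≈ 49.69°.

≈ 7.9°S, 49.7°E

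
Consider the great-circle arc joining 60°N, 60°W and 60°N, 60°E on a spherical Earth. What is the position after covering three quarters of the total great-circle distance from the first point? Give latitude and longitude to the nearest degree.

≈ 70°N, 39°E

The haversine formula gives a central angle δ ≈ 0.896 rad (51.3°) between the endpoints.
Interpolate at f = 3/4 with slerp weights a = sin((1−f)δ)/sin δ ≈ 0.284, b = sin(fδ)/sin δ ≈ 0.797.
p = a·p₁ + b·p₂ ≈ (0.270, 0.222, 0.937); φ = arcsin(p_z) ≈ 69.52°, λ = atan2(p_y, p_x) ≈ 39.39°.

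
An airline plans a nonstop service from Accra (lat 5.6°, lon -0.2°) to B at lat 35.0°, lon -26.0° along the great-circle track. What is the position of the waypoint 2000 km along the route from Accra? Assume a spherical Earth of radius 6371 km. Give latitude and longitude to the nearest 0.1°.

≈ lat 20.1°, lon -11.2°

Write both endpoints as unit vectors p₁, p₂ with components (cos φ cos λ, cos φ sin λ, sin φ).
The central angle between the endpoints is δ = arccos(p₁·p₂) ≈ 0.660 rad (37.8°). The total great-circle distance is δ·R ≈ 0.660 × 6371 ≈ 4205 km, so the target fraction is f = 2000/4205 ≈ 0.476.
Interpolate at f ≈ 0.476 with slerp weights a = sin((1−f)δ)/sin δ ≈ 0.553, b = sin(fδ)/sin δ ≈ 0.504.
p = a·p₁ + b·p₂ ≈ (0.921, -0.183, 0.343); φ = arcsin(p_z) ≈ 20.05°, λ = atan2(p_y, p_x) ≈ -11.22°.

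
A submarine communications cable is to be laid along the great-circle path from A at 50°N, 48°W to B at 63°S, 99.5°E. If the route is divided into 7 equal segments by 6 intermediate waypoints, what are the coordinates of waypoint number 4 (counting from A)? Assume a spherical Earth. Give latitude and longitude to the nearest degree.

Write both endpoints as unit vectors p₁, p₂ with components (cos φ cos λ, cos φ sin λ, sin φ).
The central angle between the endpoints is δ = arccos(p₁·p₂) ≈ 2.762 rad (158.2°).
Interpolate at f = 4/7 with slerp weights a = sin((1−f)δ)/sin δ ≈ 2.496, b = sin(fδ)/sin δ ≈ 2.696.
p = a·p₁ + b·p₂ ≈ (0.872, 0.015, -0.490); φ = arcsin(p_z) ≈ -29.33°, λ = atan2(p_y, p_x) ≈ 0.96°.

≈ 29°S, 1°E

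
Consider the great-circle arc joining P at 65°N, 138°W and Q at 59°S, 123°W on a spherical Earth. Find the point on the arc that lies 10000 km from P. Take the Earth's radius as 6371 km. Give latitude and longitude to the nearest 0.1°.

≈ 24.6°S, 127.8°W

Write both endpoints as unit vectors p₁, p₂ with components (cos φ cos λ, cos φ sin λ, sin φ).
The central angle between the endpoints is δ = arccos(p₁·p₂) ≈ 2.173 rad (124.5°). The total great-circle distance is δ·R ≈ 2.173 × 6371 ≈ 13845 km, so the target fraction is f = 10000/13845 ≈ 0.722.
Interpolate at f ≈ 0.722 with slerp weights a = sin((1−f)δ)/sin δ ≈ 0.689, b = sin(fδ)/sin δ ≈ 1.214.
p = a·p₁ + b·p₂ ≈ (-0.557, -0.719, -0.416); φ = arcsin(p_z) ≈ -24.58°, λ = atan2(p_y, p_x) ≈ -127.75°.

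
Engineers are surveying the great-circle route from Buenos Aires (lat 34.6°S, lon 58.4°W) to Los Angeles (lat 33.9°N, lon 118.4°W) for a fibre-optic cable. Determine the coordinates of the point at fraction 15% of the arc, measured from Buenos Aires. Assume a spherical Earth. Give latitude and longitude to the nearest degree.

≈ lat 25°S, lon 69°W

Convert each endpoint to a unit vector on the sphere (x = cos φ cos λ, y = cos φ sin λ, z = sin φ).
The central angle between the endpoints is δ = arccos(p₁·p₂) ≈ 1.546 rad (88.6°).
Interpolate at f = 0.15 with slerp weights a = sin((1−f)δ)/sin δ ≈ 0.968, b = sin(fδ)/sin δ ≈ 0.230.
p = a·p₁ + b·p₂ ≈ (0.327, -0.846, -0.421); φ = arcsin(p_z) ≈ -24.91°, λ = atan2(p_y, p_x) ≈ -68.90°.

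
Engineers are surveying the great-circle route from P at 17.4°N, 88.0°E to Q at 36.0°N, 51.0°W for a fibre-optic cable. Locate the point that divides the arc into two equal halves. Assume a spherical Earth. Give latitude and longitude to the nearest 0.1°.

≈ 54.5°N, 30.9°E

Write both endpoints as unit vectors p₁, p₂ with components (cos φ cos λ, cos φ sin λ, sin φ).
The central angle between the endpoints is δ = arccos(p₁·p₂) ≈ 1.990 rad (114.0°).
Interpolate at f = 1/2 with slerp weights a = sin((1−f)δ)/sin δ ≈ 0.918, b = sin(fδ)/sin δ ≈ 0.918.
p = a·p₁ + b·p₂ ≈ (0.498, 0.298, 0.814); φ = arcsin(p_z) ≈ 54.51°, λ = atan2(p_y, p_x) ≈ 30.92°.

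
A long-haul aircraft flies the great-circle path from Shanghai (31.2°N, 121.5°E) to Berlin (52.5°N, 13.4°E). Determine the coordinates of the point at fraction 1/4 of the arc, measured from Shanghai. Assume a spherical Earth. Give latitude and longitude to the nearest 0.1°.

Write both endpoints as unit vectors p₁, p₂ with components (cos φ cos λ, cos φ sin λ, sin φ).
The central angle between the endpoints is δ = arccos(p₁·p₂) ≈ 1.319 rad (75.6°).
Interpolate at f = 1/4 with slerp weights a = sin((1−f)δ)/sin δ ≈ 0.863, b = sin(fδ)/sin δ ≈ 0.334.
p = a·p₁ + b·p₂ ≈ (-0.188, 0.676, 0.712); φ = arcsin(p_z) ≈ 45.41°, λ = atan2(p_y, p_x) ≈ 105.50°.

≈ 45.4°N, 105.5°E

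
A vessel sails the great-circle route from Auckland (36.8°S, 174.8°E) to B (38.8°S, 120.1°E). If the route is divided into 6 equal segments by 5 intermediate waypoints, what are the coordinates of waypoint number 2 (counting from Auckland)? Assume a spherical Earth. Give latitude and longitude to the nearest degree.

Write both endpoints as unit vectors p₁, p₂ with components (cos φ cos λ, cos φ sin λ, sin φ).
The central angle between the endpoints is δ = arccos(p₁·p₂) ≈ 0.744 rad (42.6°).
Interpolate at f = 2/6 with slerp weights a = sin((1−f)δ)/sin δ ≈ 0.703, b = sin(fδ)/sin δ ≈ 0.362.
p = a·p₁ + b·p₂ ≈ (-0.702, 0.295, -0.648); φ = arcsin(p_z) ≈ -40.39°, λ = atan2(p_y, p_x) ≈ 157.18°.

≈ (40°S, 157°E)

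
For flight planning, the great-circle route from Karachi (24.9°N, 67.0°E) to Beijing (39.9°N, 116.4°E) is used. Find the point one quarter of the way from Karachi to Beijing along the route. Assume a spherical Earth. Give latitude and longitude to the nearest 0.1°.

≈ 30.4°N, 77.7°E

The haversine formula gives a central angle δ ≈ 0.763 rad (43.7°) between the endpoints.
Interpolate at f = 1/4 with slerp weights a = sin((1−f)δ)/sin δ ≈ 0.784, b = sin(fδ)/sin δ ≈ 0.274.
p = a·p₁ + b·p₂ ≈ (0.184, 0.843, 0.506); φ = arcsin(p_z) ≈ 30.39°, λ = atan2(p_y, p_x) ≈ 77.68°.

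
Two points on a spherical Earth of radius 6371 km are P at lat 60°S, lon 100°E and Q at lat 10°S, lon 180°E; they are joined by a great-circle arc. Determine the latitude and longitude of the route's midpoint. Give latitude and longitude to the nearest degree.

Convert each endpoint to a unit vector on the sphere (x = cos φ cos λ, y = cos φ sin λ, z = sin φ).
The central angle between the endpoints is δ = arccos(p₁·p₂) ≈ 1.333 rad (76.4°).
Interpolate at f = 1/2 with slerp weights a = sin((1−f)δ)/sin δ ≈ 0.636, b = sin(fδ)/sin δ ≈ 0.636.
p = a·p₁ + b·p₂ ≈ (-0.682, 0.313, -0.661); φ = arcsin(p_z) ≈ -41.40°, λ = atan2(p_y, p_x) ≈ 155.32°.

≈ lat 41°S, lon 155°E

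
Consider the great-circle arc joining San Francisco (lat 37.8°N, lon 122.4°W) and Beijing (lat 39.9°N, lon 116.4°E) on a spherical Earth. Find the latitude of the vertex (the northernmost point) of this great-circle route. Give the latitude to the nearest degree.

≈ 59°N

The great circle lies in the plane with unit normal n̂ = (p₁ × p₂)/|p₁ × p₂|.
Here n̂_z ≈ -0.520; the vertex latitude is φ_max = arccos|n̂_z| ≈ 58.7°.
Check via Clairaut: cos φ_max = |cos φ₁| · sin C = cos(37.8°)·sin(41.2°) ≈ 0.520, again giving ≈ 58.7°.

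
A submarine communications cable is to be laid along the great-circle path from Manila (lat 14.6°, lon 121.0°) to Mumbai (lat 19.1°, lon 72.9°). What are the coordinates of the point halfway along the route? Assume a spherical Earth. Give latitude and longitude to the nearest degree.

≈ lat 18°, lon 97°

Convert each endpoint to a unit vector on the sphere (x = cos φ cos λ, y = cos φ sin λ, z = sin φ).
The central angle between the endpoints is δ = arccos(p₁·p₂) ≈ 0.805 rad (46.1°).
Interpolate at f = 1/2 with slerp weights a = sin((1−f)δ)/sin δ ≈ 0.543, b = sin(fδ)/sin δ ≈ 0.543.
p = a·p₁ + b·p₂ ≈ (-0.120, 0.942, 0.315); φ = arcsin(p_z) ≈ 18.35°, λ = atan2(p_y, p_x) ≈ 97.25°.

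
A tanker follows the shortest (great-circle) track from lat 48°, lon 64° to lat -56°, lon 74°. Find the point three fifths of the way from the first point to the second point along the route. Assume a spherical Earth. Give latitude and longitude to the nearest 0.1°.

Convert each endpoint to a unit vector on the sphere (x = cos φ cos λ, y = cos φ sin λ, z = sin φ).
The central angle between the endpoints is δ = arccos(p₁·p₂) ≈ 1.821 rad (104.3°).
Interpolate at f = 3/5 with slerp weights a = sin((1−f)δ)/sin δ ≈ 0.687, b = sin(fδ)/sin δ ≈ 0.916.
p = a·p₁ + b·p₂ ≈ (0.343, 0.906, -0.249); φ = arcsin(p_z) ≈ -14.42°, λ = atan2(p_y, p_x) ≈ 69.27°.

≈ lat -14.4°, lon 69.3°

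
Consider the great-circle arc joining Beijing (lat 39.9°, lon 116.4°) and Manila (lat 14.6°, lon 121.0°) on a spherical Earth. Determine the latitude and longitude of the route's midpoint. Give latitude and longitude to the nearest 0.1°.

From cos δ = sin φ₁ sin φ₂ + cos φ₁ cos φ₂ cos Δλ, the central angle is δ ≈ 0.447 rad (25.6°).
Interpolate at f = 1/2 with slerp weights a = sin((1−f)δ)/sin δ ≈ 0.513, b = sin(fδ)/sin δ ≈ 0.513.
p = a·p₁ + b·p₂ ≈ (-0.430, 0.778, 0.458); φ = arcsin(p_z) ≈ 27.27°, λ = atan2(p_y, p_x) ≈ 118.97°.

≈ lat 27.3°, lon 119.0°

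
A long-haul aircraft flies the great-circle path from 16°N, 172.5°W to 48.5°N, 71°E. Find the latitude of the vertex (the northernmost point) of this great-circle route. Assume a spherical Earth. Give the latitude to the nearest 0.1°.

≈ 55.1°N

The great circle lies in the plane with unit normal n̂ = (p₁ × p₂)/|p₁ × p₂|.
Here n̂_z ≈ -0.572; the vertex latitude is φ_max = arccos|n̂_z| ≈ 55.1°.
Check via Clairaut: cos φ_max = |cos φ₁| · sin C = cos(16.0°)·sin(36.5°) ≈ 0.572, again giving ≈ 55.1°.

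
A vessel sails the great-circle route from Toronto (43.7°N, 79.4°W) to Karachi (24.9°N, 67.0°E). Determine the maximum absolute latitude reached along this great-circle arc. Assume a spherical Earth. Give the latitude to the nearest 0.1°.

≈ 68.0°N

The great circle lies in the plane with unit normal n̂ = (p₁ × p₂)/|p₁ × p₂|.
Here n̂_z ≈ +0.375; the vertex latitude is φ_max = arccos|n̂_z| ≈ 68.0°.
Check via Clairaut: cos φ_max = |cos φ₁| · sin C = cos(43.7°)·sin(31.3°) ≈ 0.375, again giving ≈ 68.0°.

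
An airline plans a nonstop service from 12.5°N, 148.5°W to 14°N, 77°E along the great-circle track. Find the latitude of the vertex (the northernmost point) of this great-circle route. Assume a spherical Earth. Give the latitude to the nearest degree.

≈ 31°N

The great circle lies in the plane with unit normal n̂ = (p₁ × p₂)/|p₁ × p₂|.
Here n̂_z ≈ -0.854; the vertex latitude is φ_max = arccos|n̂_z| ≈ 31.3°.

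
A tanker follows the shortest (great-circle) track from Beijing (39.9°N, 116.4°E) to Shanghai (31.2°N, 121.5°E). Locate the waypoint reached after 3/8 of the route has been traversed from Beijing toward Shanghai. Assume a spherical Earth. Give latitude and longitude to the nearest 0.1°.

≈ 36.7°N, 118.4°E

Write both endpoints as unit vectors p₁, p₂ with components (cos φ cos λ, cos φ sin λ, sin φ).
The central angle between the endpoints is δ = arccos(p₁·p₂) ≈ 0.168 rad (9.6°).
Interpolate at f = 3/8 with slerp weights a = sin((1−f)δ)/sin δ ≈ 0.627, b = sin(fδ)/sin δ ≈ 0.377.
p = a·p₁ + b·p₂ ≈ (-0.382, 0.705, 0.597); φ = arcsin(p_z) ≈ 36.66°, λ = atan2(p_y, p_x) ≈ 118.45°.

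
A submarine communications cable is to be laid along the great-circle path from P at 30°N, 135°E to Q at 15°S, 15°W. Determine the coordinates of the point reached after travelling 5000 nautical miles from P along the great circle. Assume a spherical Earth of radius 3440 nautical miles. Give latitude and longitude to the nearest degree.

From cos δ = sin φ₁ sin φ₂ + cos φ₁ cos φ₂ cos Δλ, the central angle is δ ≈ 2.594 rad (148.6°). The total great-circle distance is δ·R ≈ 2.594 × 3440 ≈ 8924 nmi, so the target fraction is f = 5000/8924 ≈ 0.560.
Interpolate at f ≈ 0.560 with slerp weights a = sin((1−f)δ)/sin δ ≈ 1.746, b = sin(fδ)/sin δ ≈ 1.908.
p = a·p₁ + b·p₂ ≈ (0.711, 0.592, 0.379); φ = arcsin(p_z) ≈ 22.29°, λ = atan2(p_y, p_x) ≈ 39.80°.

≈ 22°N, 40°E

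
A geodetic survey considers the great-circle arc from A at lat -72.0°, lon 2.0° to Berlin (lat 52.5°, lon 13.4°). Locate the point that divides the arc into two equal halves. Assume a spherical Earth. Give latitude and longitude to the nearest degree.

Convert each endpoint to a unit vector on the sphere (x = cos φ cos λ, y = cos φ sin λ, z = sin φ).
The central angle between the endpoints is δ = arccos(p₁·p₂) ≈ 2.177 rad (124.8°).
Interpolate at f = 1/2 with slerp weights a = sin((1−f)δ)/sin δ ≈ 1.078, b = sin(fδ)/sin δ ≈ 1.078.
p = a·p₁ + b·p₂ ≈ (0.972, 0.164, -0.170); φ = arcsin(p_z) ≈ -9.79°, λ = atan2(p_y, p_x) ≈ 9.57°.

≈ lat -10°, lon 10°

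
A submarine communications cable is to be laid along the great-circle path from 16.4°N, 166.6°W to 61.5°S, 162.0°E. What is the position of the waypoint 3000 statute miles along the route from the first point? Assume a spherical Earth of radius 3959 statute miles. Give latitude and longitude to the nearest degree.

≈ 26°S, 178°W

Convert each endpoint to a unit vector on the sphere (x = cos φ cos λ, y = cos φ sin λ, z = sin φ).
The central angle between the endpoints is δ = arccos(p₁·p₂) ≈ 1.428 rad (81.8°). The total great-circle distance is δ·R ≈ 1.428 × 3959 ≈ 5652 mi, so the target fraction is f = 3000/5652 ≈ 0.531.
Interpolate at f ≈ 0.531 with slerp weights a = sin((1−f)δ)/sin δ ≈ 0.627, b = sin(fδ)/sin δ ≈ 0.694.
p = a·p₁ + b·p₂ ≈ (-0.901, -0.037, -0.433); φ = arcsin(p_z) ≈ -25.67°, λ = atan2(p_y, p_x) ≈ -177.64°.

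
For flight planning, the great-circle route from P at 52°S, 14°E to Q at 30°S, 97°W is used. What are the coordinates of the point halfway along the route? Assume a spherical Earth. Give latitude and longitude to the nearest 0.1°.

≈ 56.1°S, 55.3°W

Write both endpoints as unit vectors p₁, p₂ with components (cos φ cos λ, cos φ sin λ, sin φ).
The central angle between the endpoints is δ = arccos(p₁·p₂) ≈ 1.366 rad (78.3°).
Interpolate at f = 1/2 with slerp weights a = sin((1−f)δ)/sin δ ≈ 0.645, b = sin(fδ)/sin δ ≈ 0.645.
p = a·p₁ + b·p₂ ≈ (0.317, -0.458, -0.830); φ = arcsin(p_z) ≈ -56.14°, λ = atan2(p_y, p_x) ≈ -55.31°.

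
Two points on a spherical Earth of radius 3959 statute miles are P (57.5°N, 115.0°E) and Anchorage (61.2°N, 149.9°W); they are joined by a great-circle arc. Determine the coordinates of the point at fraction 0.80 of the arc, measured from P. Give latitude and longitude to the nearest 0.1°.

≈ (66.0°N, 166.8°W)

Write both endpoints as unit vectors p₁, p₂ with components (cos φ cos λ, cos φ sin λ, sin φ).
The central angle between the endpoints is δ = arccos(p₁·p₂) ≈ 0.773 rad (44.3°).
Interpolate at f = 0.80 with slerp weights a = sin((1−f)δ)/sin δ ≈ 0.220, b = sin(fδ)/sin δ ≈ 0.830.
p = a·p₁ + b·p₂ ≈ (-0.396, -0.093, 0.913); φ = arcsin(p_z) ≈ 65.99°, λ = atan2(p_y, p_x) ≈ -166.76°.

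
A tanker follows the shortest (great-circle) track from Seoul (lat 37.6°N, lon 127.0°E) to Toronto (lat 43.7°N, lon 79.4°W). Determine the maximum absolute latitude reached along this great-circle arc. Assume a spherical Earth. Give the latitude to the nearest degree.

The great circle lies in the plane with unit normal n̂ = (p₁ × p₂)/|p₁ × p₂|.
Here n̂_z ≈ +0.256; the vertex latitude is φ_max = arccos|n̂_z| ≈ 75.2°.
Check via Clairaut: cos φ_max = |cos φ₁| · sin C = cos(37.6°)·sin(18.8°) ≈ 0.256, again giving ≈ 75.2°.

≈ 75°N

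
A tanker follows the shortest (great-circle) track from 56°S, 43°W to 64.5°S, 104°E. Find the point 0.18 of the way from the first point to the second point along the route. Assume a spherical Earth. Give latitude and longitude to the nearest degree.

≈ 66°S, 36°W

The haversine formula gives a central angle δ ≈ 0.993 rad (56.9°) between the endpoints.
Interpolate at f = 0.18 with slerp weights a = sin((1−f)δ)/sin δ ≈ 0.868, b = sin(fδ)/sin δ ≈ 0.212.
p = a·p₁ + b·p₂ ≈ (0.333, -0.242, -0.911); φ = arcsin(p_z) ≈ -65.68°, λ = atan2(p_y, p_x) ≈ -36.06°.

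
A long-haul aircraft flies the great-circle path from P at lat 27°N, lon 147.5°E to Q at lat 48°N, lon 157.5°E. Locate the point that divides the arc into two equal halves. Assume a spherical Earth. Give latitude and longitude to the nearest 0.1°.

≈ lat 37.6°N, lon 151.8°E

Write both endpoints as unit vectors p₁, p₂ with components (cos φ cos λ, cos φ sin λ, sin φ).
The central angle between the endpoints is δ = arccos(p₁·p₂) ≈ 0.391 rad (22.4°).
Interpolate at f = 1/2 with slerp weights a = sin((1−f)δ)/sin δ ≈ 0.510, b = sin(fδ)/sin δ ≈ 0.510.
p = a·p₁ + b·p₂ ≈ (-0.698, 0.375, 0.610); φ = arcsin(p_z) ≈ 37.60°, λ = atan2(p_y, p_x) ≈ 151.79°.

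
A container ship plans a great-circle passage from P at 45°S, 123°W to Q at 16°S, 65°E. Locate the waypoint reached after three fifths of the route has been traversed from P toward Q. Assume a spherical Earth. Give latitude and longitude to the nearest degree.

≈ 63°S, 75°E

Convert each endpoint to a unit vector on the sphere (x = cos φ cos λ, y = cos φ sin λ, z = sin φ).
The central angle between the endpoints is δ = arccos(p₁·p₂) ≈ 2.069 rad (118.6°).
Interpolate at f = 3/5 with slerp weights a = sin((1−f)δ)/sin δ ≈ 0.839, b = sin(fδ)/sin δ ≈ 1.077.
p = a·p₁ + b·p₂ ≈ (0.115, 0.441, -0.890); φ = arcsin(p_z) ≈ -62.86°, λ = atan2(p_y, p_x) ≈ 75.42°.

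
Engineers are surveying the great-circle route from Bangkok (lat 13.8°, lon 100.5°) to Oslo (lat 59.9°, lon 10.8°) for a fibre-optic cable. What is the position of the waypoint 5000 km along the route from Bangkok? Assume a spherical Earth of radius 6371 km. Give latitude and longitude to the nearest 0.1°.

From cos δ = sin φ₁ sin φ₂ + cos φ₁ cos φ₂ cos Δλ, the central angle is δ ≈ 1.360 rad (77.9°). The total great-circle distance is δ·R ≈ 1.360 × 6371 ≈ 8667 km, so the target fraction is f = 5000/8667 ≈ 0.577.
Interpolate at f ≈ 0.577 with slerp weights a = sin((1−f)δ)/sin δ ≈ 0.557, b = sin(fδ)/sin δ ≈ 0.723.
p = a·p₁ + b·p₂ ≈ (0.257, 0.599, 0.758); φ = arcsin(p_z) ≈ 49.28°, λ = atan2(p_y, p_x) ≈ 66.75°.

≈ lat 49.3°, lon 66.8°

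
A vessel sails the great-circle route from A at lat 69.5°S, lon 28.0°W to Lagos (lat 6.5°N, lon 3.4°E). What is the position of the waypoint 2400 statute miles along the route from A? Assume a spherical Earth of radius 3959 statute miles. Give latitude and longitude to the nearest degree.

≈ lat 37°S, lon 6°W

From cos δ = sin φ₁ sin φ₂ + cos φ₁ cos φ₂ cos Δλ, the central angle is δ ≈ 1.379 rad (79.0°). The total great-circle distance is δ·R ≈ 1.379 × 3959 ≈ 5458 mi, so the target fraction is f = 2400/5458 ≈ 0.440.
Interpolate at f ≈ 0.440 with slerp weights a = sin((1−f)δ)/sin δ ≈ 0.711, b = sin(fδ)/sin δ ≈ 0.580.
p = a·p₁ + b·p₂ ≈ (0.796, -0.083, -0.600); φ = arcsin(p_z) ≈ -36.89°, λ = atan2(p_y, p_x) ≈ -5.93°.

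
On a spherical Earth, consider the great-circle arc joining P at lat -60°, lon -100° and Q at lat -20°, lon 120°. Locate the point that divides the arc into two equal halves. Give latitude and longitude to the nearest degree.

≈ lat -62°, lon 150°

Convert each endpoint to a unit vector on the sphere (x = cos φ cos λ, y = cos φ sin λ, z = sin φ).
The central angle between the endpoints is δ = arccos(p₁·p₂) ≈ 1.635 rad (93.7°).
Interpolate at f = 1/2 with slerp weights a = sin((1−f)δ)/sin δ ≈ 0.731, b = sin(fδ)/sin δ ≈ 0.731.
p = a·p₁ + b·p₂ ≈ (-0.407, 0.235, -0.883); φ = arcsin(p_z) ≈ -61.98°, λ = atan2(p_y, p_x) ≈ 150.00°.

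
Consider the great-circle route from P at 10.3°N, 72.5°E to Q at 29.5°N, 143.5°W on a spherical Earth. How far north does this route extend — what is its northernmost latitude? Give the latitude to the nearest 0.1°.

The great circle lies in the plane with unit normal n̂ = (p₁ × p₂)/|p₁ × p₂|.
Here n̂_z ≈ +0.632; the vertex latitude is φ_max = arccos|n̂_z| ≈ 50.8°.

≈ 50.8°N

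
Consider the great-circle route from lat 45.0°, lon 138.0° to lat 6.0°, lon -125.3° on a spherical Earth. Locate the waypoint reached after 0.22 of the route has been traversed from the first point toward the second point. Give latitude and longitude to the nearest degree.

Write both endpoints as unit vectors p₁, p₂ with components (cos φ cos λ, cos φ sin λ, sin φ).
The central angle between the endpoints is δ = arccos(p₁·p₂) ≈ 1.579 rad (90.5°).
Interpolate at f = 0.22 with slerp weights a = sin((1−f)δ)/sin δ ≈ 0.943, b = sin(fδ)/sin δ ≈ 0.340.
p = a·p₁ + b·p₂ ≈ (-0.691, 0.170, 0.702); φ = arcsin(p_z) ≈ 44.62°, λ = atan2(p_y, p_x) ≈ 166.19°.

≈ lat 45°, lon 166°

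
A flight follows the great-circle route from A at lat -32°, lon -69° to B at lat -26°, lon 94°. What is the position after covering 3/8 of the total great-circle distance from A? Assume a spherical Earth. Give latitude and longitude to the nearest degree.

≈ lat -71°, lon -28°

From cos δ = sin φ₁ sin φ₂ + cos φ₁ cos φ₂ cos Δλ, the central angle is δ ≈ 2.090 rad (119.8°).
Interpolate at f = 3/8 with slerp weights a = sin((1−f)δ)/sin δ ≈ 1.112, b = sin(fδ)/sin δ ≈ 0.813.
p = a·p₁ + b·p₂ ≈ (0.287, -0.151, -0.946); φ = arcsin(p_z) ≈ -71.07°, λ = atan2(p_y, p_x) ≈ -27.77°.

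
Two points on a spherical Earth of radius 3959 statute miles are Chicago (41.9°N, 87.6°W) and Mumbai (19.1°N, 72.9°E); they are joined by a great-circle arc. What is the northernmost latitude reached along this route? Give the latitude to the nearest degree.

≈ 75°N

The great circle lies in the plane with unit normal n̂ = (p₁ × p₂)/|p₁ × p₂|.
Here n̂_z ≈ +0.262; the vertex latitude is φ_max = arccos|n̂_z| ≈ 74.8°.
Check via Clairaut: cos φ_max = |cos φ₁| · sin C = cos(41.9°)·sin(20.6°) ≈ 0.262, again giving ≈ 74.8°.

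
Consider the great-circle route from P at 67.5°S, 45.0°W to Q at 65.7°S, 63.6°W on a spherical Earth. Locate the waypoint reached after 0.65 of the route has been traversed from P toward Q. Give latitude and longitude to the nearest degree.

≈ 67°S, 57°W

Convert each endpoint to a unit vector on the sphere (x = cos φ cos λ, y = cos φ sin λ, z = sin φ).
The central angle between the endpoints is δ = arccos(p₁·p₂) ≈ 0.132 rad (7.6°).
Interpolate at f = 0.65 with slerp weights a = sin((1−f)δ)/sin δ ≈ 0.351, b = sin(fδ)/sin δ ≈ 0.651.
p = a·p₁ + b·p₂ ≈ (0.214, -0.335, -0.918); φ = arcsin(p_z) ≈ -66.58°, λ = atan2(p_y, p_x) ≈ -57.41°.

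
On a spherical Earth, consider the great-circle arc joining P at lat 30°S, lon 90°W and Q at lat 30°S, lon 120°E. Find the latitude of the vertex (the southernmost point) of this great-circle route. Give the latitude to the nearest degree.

≈ 66°S

The great circle lies in the plane with unit normal n̂ = (p₁ × p₂)/|p₁ × p₂|.
Here n̂_z ≈ -0.409; the vertex latitude is φ_max = arccos|n̂_z| ≈ 65.9°.
Check via Clairaut: cos φ_max = |cos φ₁| · sin C = cos(30.0°)·sin(151.8°) ≈ 0.409, again giving ≈ 65.9°.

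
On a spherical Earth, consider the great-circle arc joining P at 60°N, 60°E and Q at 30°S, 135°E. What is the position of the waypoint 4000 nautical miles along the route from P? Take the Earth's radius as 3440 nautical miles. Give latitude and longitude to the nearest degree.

≈ 7°N, 115°E

Write both endpoints as unit vectors p₁, p₂ with components (cos φ cos λ, cos φ sin λ, sin φ).
The central angle between the endpoints is δ = arccos(p₁·p₂) ≈ 1.898 rad (108.7°). The total great-circle distance is δ·R ≈ 1.898 × 3440 ≈ 6527 nmi, so the target fraction is f = 4000/6527 ≈ 0.613.
Interpolate at f ≈ 0.613 with slerp weights a = sin((1−f)δ)/sin δ ≈ 0.708, b = sin(fδ)/sin δ ≈ 0.969.
p = a·p₁ + b·p₂ ≈ (-0.417, 0.900, 0.128); φ = arcsin(p_z) ≈ 7.38°, λ = atan2(p_y, p_x) ≈ 114.84°.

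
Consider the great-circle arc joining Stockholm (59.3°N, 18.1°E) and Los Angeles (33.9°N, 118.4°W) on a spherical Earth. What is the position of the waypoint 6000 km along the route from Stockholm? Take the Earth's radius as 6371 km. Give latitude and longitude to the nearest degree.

≈ 57°N, 101°W

Write both endpoints as unit vectors p₁, p₂ with components (cos φ cos λ, cos φ sin λ, sin φ).
The central angle between the endpoints is δ = arccos(p₁·p₂) ≈ 1.398 rad (80.1°). The total great-circle distance is δ·R ≈ 1.398 × 6371 ≈ 8905 km, so the target fraction is f = 6000/8905 ≈ 0.674.
Interpolate at f ≈ 0.674 with slerp weights a = sin((1−f)δ)/sin δ ≈ 0.447, b = sin(fδ)/sin δ ≈ 0.821.
p = a·p₁ + b·p₂ ≈ (-0.107, -0.528, 0.842); φ = arcsin(p_z) ≈ 57.37°, λ = atan2(p_y, p_x) ≈ -101.46°.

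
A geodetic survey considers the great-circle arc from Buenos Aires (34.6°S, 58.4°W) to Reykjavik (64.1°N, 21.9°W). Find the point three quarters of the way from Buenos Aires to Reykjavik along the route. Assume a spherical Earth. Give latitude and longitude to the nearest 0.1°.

Write both endpoints as unit vectors p₁, p₂ with components (cos φ cos λ, cos φ sin λ, sin φ).
The central angle between the endpoints is δ = arccos(p₁·p₂) ≈ 1.794 rad (102.8°).
Interpolate at f = 3/4 with slerp weights a = sin((1−f)δ)/sin δ ≈ 0.445, b = sin(fδ)/sin δ ≈ 1.000.
p = a·p₁ + b·p₂ ≈ (0.597, -0.475, 0.647); φ = arcsin(p_z) ≈ 40.29°, λ = atan2(p_y, p_x) ≈ -38.49°.

≈ 40.3°N, 38.5°W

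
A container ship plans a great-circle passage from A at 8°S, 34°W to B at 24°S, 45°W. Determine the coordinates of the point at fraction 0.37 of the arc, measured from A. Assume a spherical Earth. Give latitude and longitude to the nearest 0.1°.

Convert each endpoint to a unit vector on the sphere (x = cos φ cos λ, y = cos φ sin λ, z = sin φ).
The central angle between the endpoints is δ = arccos(p₁·p₂) ≈ 0.334 rad (19.2°).
Interpolate at f = 0.37 with slerp weights a = sin((1−f)δ)/sin δ ≈ 0.637, b = sin(fδ)/sin δ ≈ 0.376.
p = a·p₁ + b·p₂ ≈ (0.766, -0.596, -0.242); φ = arcsin(p_z) ≈ -13.98°, λ = atan2(p_y, p_x) ≈ -37.87°.

≈ 14.0°S, 37.9°W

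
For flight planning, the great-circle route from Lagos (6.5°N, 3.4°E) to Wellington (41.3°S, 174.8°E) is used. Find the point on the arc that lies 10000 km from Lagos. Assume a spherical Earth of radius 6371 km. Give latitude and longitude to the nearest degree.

≈ 77°S, 63°E

The haversine formula gives a central angle δ ≈ 2.520 rad (144.4°) between the endpoints. The total great-circle distance is δ·R ≈ 2.520 × 6371 ≈ 16053 km, so the target fraction is f = 10000/16053 ≈ 0.623.
Interpolate at f ≈ 0.623 with slerp weights a = sin((1−f)δ)/sin δ ≈ 1.396, b = sin(fδ)/sin δ ≈ 1.716.
p = a·p₁ + b·p₂ ≈ (0.101, 0.199, -0.975); φ = arcsin(p_z) ≈ -77.11°, λ = atan2(p_y, p_x) ≈ 63.19°.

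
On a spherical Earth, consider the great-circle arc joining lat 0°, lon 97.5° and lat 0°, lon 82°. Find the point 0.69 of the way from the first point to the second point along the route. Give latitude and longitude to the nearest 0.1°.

Write both endpoints as unit vectors p₁, p₂ with components (cos φ cos λ, cos φ sin λ, sin φ).
The central angle between the endpoints is δ = arccos(p₁·p₂) ≈ 0.271 rad (15.5°).
Interpolate at f = 0.69 with slerp weights a = sin((1−f)δ)/sin δ ≈ 0.313, b = sin(fδ)/sin δ ≈ 0.694.
p = a·p₁ + b·p₂ ≈ (0.056, 0.998, 0.000); φ = arcsin(p_z) ≈ 0.00°, λ = atan2(p_y, p_x) ≈ 86.81°.

≈ lat 0.0°, lon 86.8°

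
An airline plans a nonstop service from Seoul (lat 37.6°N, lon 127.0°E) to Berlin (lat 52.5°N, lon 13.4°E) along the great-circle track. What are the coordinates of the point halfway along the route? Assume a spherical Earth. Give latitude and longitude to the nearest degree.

≈ lat 61°N, lon 82°E

Convert each endpoint to a unit vector on the sphere (x = cos φ cos λ, y = cos φ sin λ, z = sin φ).
The central angle between the endpoints is δ = arccos(p₁·p₂) ≈ 1.276 rad (73.1°).
Interpolate at f = 1/2 with slerp weights a = sin((1−f)δ)/sin δ ≈ 0.622, b = sin(fδ)/sin δ ≈ 0.622.
p = a·p₁ + b·p₂ ≈ (0.072, 0.482, 0.873); φ = arcsin(p_z) ≈ 60.86°, λ = atan2(p_y, p_x) ≈ 81.52°.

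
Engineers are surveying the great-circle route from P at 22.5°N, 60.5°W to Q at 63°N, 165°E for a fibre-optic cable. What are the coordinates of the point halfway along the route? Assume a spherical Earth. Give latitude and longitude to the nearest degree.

The haversine formula gives a central angle δ ≈ 1.524 rad (87.3°) between the endpoints.
Interpolate at f = 1/2 with slerp weights a = sin((1−f)δ)/sin δ ≈ 0.691, b = sin(fδ)/sin δ ≈ 0.691.
p = a·p₁ + b·p₂ ≈ (0.011, -0.474, 0.880); φ = arcsin(p_z) ≈ 61.67°, λ = atan2(p_y, p_x) ≈ -88.63°.

≈ 62°N, 89°W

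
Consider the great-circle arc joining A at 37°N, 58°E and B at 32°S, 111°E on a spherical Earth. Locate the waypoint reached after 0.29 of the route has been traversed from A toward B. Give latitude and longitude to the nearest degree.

≈ 18°N, 75°E

Write both endpoints as unit vectors p₁, p₂ with components (cos φ cos λ, cos φ sin λ, sin φ).
The central angle between the endpoints is δ = arccos(p₁·p₂) ≈ 1.482 rad (84.9°).
Interpolate at f = 0.29 with slerp weights a = sin((1−f)δ)/sin δ ≈ 0.872, b = sin(fδ)/sin δ ≈ 0.418.
p = a·p₁ + b·p₂ ≈ (0.242, 0.922, 0.303); φ = arcsin(p_z) ≈ 17.64°, λ = atan2(p_y, p_x) ≈ 75.30°.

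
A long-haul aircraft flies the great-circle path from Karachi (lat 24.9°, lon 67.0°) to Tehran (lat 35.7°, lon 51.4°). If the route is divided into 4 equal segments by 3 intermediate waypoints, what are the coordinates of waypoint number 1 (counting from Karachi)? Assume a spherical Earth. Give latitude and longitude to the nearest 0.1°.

≈ lat 27.8°, lon 63.4°

Convert each endpoint to a unit vector on the sphere (x = cos φ cos λ, y = cos φ sin λ, z = sin φ).
The central angle between the endpoints is δ = arccos(p₁·p₂) ≈ 0.301 rad (17.2°).
Interpolate at f = 1/4 with slerp weights a = sin((1−f)δ)/sin δ ≈ 0.755, b = sin(fδ)/sin δ ≈ 0.254.
p = a·p₁ + b·p₂ ≈ (0.396, 0.791, 0.466); φ = arcsin(p_z) ≈ 27.76°, λ = atan2(p_y, p_x) ≈ 63.41°.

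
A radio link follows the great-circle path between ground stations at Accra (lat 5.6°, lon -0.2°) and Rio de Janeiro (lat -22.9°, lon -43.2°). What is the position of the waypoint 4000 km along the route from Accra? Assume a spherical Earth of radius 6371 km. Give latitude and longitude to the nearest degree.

The haversine formula gives a central angle δ ≈ 0.886 rad (50.8°) between the endpoints. The total great-circle distance is δ·R ≈ 0.886 × 6371 ≈ 5645 km, so the target fraction is f = 4000/5645 ≈ 0.709.
Interpolate at f ≈ 0.709 with slerp weights a = sin((1−f)δ)/sin δ ≈ 0.330, b = sin(fδ)/sin δ ≈ 0.758.
p = a·p₁ + b·p₂ ≈ (0.837, -0.479, -0.263); φ = arcsin(p_z) ≈ -15.24°, λ = atan2(p_y, p_x) ≈ -29.79°.

≈ lat -15°, lon -30°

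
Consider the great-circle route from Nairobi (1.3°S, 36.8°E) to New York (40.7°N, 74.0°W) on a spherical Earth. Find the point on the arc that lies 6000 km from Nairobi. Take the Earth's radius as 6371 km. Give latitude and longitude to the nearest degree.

≈ (32°N, 8°W)

Write both endpoints as unit vectors p₁, p₂ with components (cos φ cos λ, cos φ sin λ, sin φ).
The central angle between the endpoints is δ = arccos(p₁·p₂) ≈ 1.859 rad (106.5°). The total great-circle distance is δ·R ≈ 1.859 × 6371 ≈ 11842 km, so the target fraction is f = 6000/11842 ≈ 0.507.
Interpolate at f ≈ 0.507 with slerp weights a = sin((1−f)δ)/sin δ ≈ 0.828, b = sin(fδ)/sin δ ≈ 0.843.
p = a·p₁ + b·p₂ ≈ (0.839, -0.119, 0.531); φ = arcsin(p_z) ≈ 32.08°, λ = atan2(p_y, p_x) ≈ -8.06°.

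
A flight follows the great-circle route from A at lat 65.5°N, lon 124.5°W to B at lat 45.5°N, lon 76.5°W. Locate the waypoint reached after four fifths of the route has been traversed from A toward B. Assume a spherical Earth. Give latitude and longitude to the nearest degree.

Convert each endpoint to a unit vector on the sphere (x = cos φ cos λ, y = cos φ sin λ, z = sin φ).
The central angle between the endpoints is δ = arccos(p₁·p₂) ≈ 0.567 rad (32.5°).
Interpolate at f = 4/5 with slerp weights a = sin((1−f)δ)/sin δ ≈ 0.211, b = sin(fδ)/sin δ ≈ 0.816.
p = a·p₁ + b·p₂ ≈ (0.084, -0.628, 0.774); φ = arcsin(p_z) ≈ 50.68°, λ = atan2(p_y, p_x) ≈ -82.38°.

≈ lat 51°N, lon 82°W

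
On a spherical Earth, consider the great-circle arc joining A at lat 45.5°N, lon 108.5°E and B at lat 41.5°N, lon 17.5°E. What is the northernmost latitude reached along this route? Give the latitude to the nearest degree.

≈ 54°N

The great circle lies in the plane with unit normal n̂ = (p₁ × p₂)/|p₁ × p₂|.
Here n̂_z ≈ -0.592; the vertex latitude is φ_max = arccos|n̂_z| ≈ 53.7°.
Check via Clairaut: cos φ_max = |cos φ₁| · sin C = cos(45.5°)·sin(57.7°) ≈ 0.592, again giving ≈ 53.7°.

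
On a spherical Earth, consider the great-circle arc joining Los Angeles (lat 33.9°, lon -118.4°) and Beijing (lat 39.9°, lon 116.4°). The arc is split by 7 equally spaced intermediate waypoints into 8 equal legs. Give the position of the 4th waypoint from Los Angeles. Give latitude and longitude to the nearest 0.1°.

The haversine formula gives a central angle δ ≈ 1.580 rad (90.5°) between the endpoints.
Interpolate at f = 4/8 with slerp weights a = sin((1−f)δ)/sin δ ≈ 0.710, b = sin(fδ)/sin δ ≈ 0.710.
p = a·p₁ + b·p₂ ≈ (-0.523, -0.031, 0.852); φ = arcsin(p_z) ≈ 58.42°, λ = atan2(p_y, p_x) ≈ -176.66°.

≈ lat 58.4°, lon -176.7°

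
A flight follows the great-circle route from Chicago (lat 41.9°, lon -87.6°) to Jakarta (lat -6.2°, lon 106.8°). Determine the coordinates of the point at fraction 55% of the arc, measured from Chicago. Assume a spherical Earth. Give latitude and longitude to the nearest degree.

The haversine formula gives a central angle δ ≈ 2.480 rad (142.1°) between the endpoints.
Interpolate at f = 0.55 with slerp weights a = sin((1−f)δ)/sin δ ≈ 1.462, b = sin(fδ)/sin δ ≈ 1.592.
p = a·p₁ + b·p₂ ≈ (-0.412, 0.429, 0.804); φ = arcsin(p_z) ≈ 53.53°, λ = atan2(p_y, p_x) ≈ 133.87°.

≈ lat 54°, lon 134°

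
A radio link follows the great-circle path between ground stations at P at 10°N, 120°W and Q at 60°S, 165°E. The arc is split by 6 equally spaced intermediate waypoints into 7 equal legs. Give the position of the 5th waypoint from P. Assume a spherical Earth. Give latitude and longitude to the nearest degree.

≈ 45°S, 159°W

Write both endpoints as unit vectors p₁, p₂ with components (cos φ cos λ, cos φ sin λ, sin φ).
The central angle between the endpoints is δ = arccos(p₁·p₂) ≈ 1.594 rad (91.3°).
Interpolate at f = 5/7 with slerp weights a = sin((1−f)δ)/sin δ ≈ 0.440, b = sin(fδ)/sin δ ≈ 0.908.
p = a·p₁ + b·p₂ ≈ (-0.655, -0.258, -0.710); φ = arcsin(p_z) ≈ -45.25°, λ = atan2(p_y, p_x) ≈ -158.53°.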